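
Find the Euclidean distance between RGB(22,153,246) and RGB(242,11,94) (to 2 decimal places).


d = √[(R₁-R₂)² + (G₁-G₂)² + (B₁-B₂)²]
d = √[(22-242)² + (153-11)² + (246-94)²]
d = √[48400 + 20164 + 23104]
d = √91668
d ≈ 302.77


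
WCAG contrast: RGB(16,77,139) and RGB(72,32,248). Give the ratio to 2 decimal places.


Linearize each sRGB channel c=v/255: c/12.92 if c ≤ 0.04045 else ((c+0.055)/1.055)^2.4
L = 0.2126×R_lin + 0.7152×G_lin + 0.0722×B_lin
Color 1 (16,77,139):
  R=16: 16/255≈0.0627 > 0.04045 → ((0.0627+0.055)/1.055)^2.4 ≈ 0.00518
  G=77: 77/255≈0.3020 > 0.04045 → ((0.3020+0.055)/1.055)^2.4 ≈ 0.07421
  B=139: 139/255≈0.5451 > 0.04045 → ((0.5451+0.055)/1.055)^2.4 ≈ 0.25818
  L1 = 0.2126×0.00518 + 0.7152×0.07421 + 0.0722×0.25818 ≈ 0.07282
Color 2 (72,32,248):
  R=72: 72/255≈0.2824 > 0.04045 → ((0.2824+0.055)/1.055)^2.4 ≈ 0.06480
  G=32: 32/255≈0.1255 > 0.04045 → ((0.1255+0.055)/1.055)^2.4 ≈ 0.01444
  B=248: 248/255≈0.9725 > 0.04045 → ((0.9725+0.055)/1.055)^2.4 ≈ 0.93869
  L2 = 0.2126×0.06480 + 0.7152×0.01444 + 0.0722×0.93869 ≈ 0.09188
Lighter = 0.09188, Darker = 0.07282
Ratio = (L_lighter + 0.05) / (L_darker + 0.05)
Ratio = (0.09188 + 0.05) / (0.07282 + 0.05) = 0.14188 / 0.12282 ≈ 1.1552
Ratio ≈ 1.16:1


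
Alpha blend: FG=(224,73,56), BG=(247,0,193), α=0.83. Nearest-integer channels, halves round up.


C = α×F + (1-α)×B, with 1-α = 0.17
R: 0.83×224 + 0.17×247 = 185.92 + 41.99 = 227.91 → 228
G: 0.83×73 + 0.17×0 = 60.59 + 0.00 = 60.59 → 61
B: 0.83×56 + 0.17×193 = 46.48 + 32.81 = 79.29 → 79
= RGB(228, 61, 79)


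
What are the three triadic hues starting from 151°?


Triadic: equally spaced at 120° intervals
H1 = 151°
H2 = (151 + 120) mod 360 = 271°
H3 = (151 + 240) mod 360 = 31°
Triadic = 151°, 271°, 31°


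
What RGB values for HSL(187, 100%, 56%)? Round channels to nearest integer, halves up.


H=187°, S=1.00, L=0.56
C = (1-|2L-1|)×S = (1-|0.12|)×1.00 = 0.88
H' = H/60 = 187/60 ≈ 3.1167; X = C×(1-|H' mod 2 - 1|) ≈ 0.7773
m = L - C/2 = 0.56 - 0.44 = 0.12
Sector ⌊H'⌋ = 3 → (R',G',B') = (0.0, ≈0.7773, 0.88)
RGB = ((R'+m)×255, (G'+m)×255, (B'+m)×255) = (30.6, 228.82, 255.0)
Round half up → RGB(31, 229, 255)


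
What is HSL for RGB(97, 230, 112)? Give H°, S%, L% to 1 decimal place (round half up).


Normalize: R'=97/255≈0.3804, G'=230/255≈0.9020, B'=112/255≈0.4392
Max=230/255, Min=97/255, Δ=Max-Min=133/255
L = (Max+Min)/2 = (230+97)/510 = 327/510 = 0.64117… → L = 64.1%
L > 0.5 → S = Δ/(2-Max-Min) = 133/(510-230-97) = 133/183 = 0.72677… → S = 72.7%
(the 1/255 factors cancel in S and H, so raw channel differences can be used)
Max is G' → H = 60 × ((B-R)/Δ + 2) = 60 × ((112-97)/133 + 2)
  15/133 + 2 = 0.1127… + 2 = 2.1127…
  H = 60 × 2.1127… = 126.766…° → H = 126.8°
= HSL(126.8°, 72.7%, 64.1%)


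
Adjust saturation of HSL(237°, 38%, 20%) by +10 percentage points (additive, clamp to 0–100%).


Original S = 38%
Adjustment = +10 percentage points
New S = 38 + (10) = 48
Clamp to [0, 100] → 48
= HSL(237°, 48%, 20%)


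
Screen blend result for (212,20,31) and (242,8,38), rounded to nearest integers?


Screen: C = 255 - (255-A)×(255-B)/255, rounded to nearest integer
R: 255 - (255-212)×(255-242)/255 = 255 - 559/255 ≈ 255 - 2.192 = 252.808 → 253
G: 255 - (255-20)×(255-8)/255 = 255 - 58045/255 ≈ 255 - 227.627 = 27.373 → 27
B: 255 - (255-31)×(255-38)/255 = 255 - 48608/255 ≈ 255 - 190.620 = 64.380 → 64
= RGB(253, 27, 64)


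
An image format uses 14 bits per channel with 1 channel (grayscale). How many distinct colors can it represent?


Total bits = 14 bits/channel × 1 channels = 14 bits
Distinct colors = 2^14
= 16,384 colors


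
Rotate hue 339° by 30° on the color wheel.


New hue = (H + rotation) mod 360
New hue = (339 + 30) mod 360
= 369 mod 360
= 9°


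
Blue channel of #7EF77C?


Color: #7EF77C
R = 7E = 126
G = F7 = 247
B = 7C = 124
Blue = 124


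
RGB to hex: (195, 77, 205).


R = 195 → C3 (hex)
G = 77 → 4D (hex)
B = 205 → CD (hex)
Hex = #C34DCD


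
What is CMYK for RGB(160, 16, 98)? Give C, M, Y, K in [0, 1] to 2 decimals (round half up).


R'=160/255≈0.6275, G'=16/255≈0.0627, B'=98/255≈0.3843
K = 1 - max(R',G',B') = 1 - 160/255 = 95/255 = 0.37254… → 0.37
(1-R'-K)/(1-K) simplifies to (max-R)/max with max = 160:
C = (160-160)/160 = 0/160 = 0 → 0.00
M = (160-16)/160 = 144/160 = 0.9 → 0.90
Y = (160-98)/160 = 62/160 = 0.3875 → 0.39
= CMYK(0.00, 0.90, 0.39, 0.37)


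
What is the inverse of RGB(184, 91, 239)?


Invert: (255-R, 255-G, 255-B)
R: 255-184 = 71
G: 255-91 = 164
B: 255-239 = 16
= RGB(71, 164, 16)


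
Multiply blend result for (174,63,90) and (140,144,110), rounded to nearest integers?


Multiply: C = A×B/255, rounded to nearest integer
R: 174×140/255 = 24360/255 ≈ 95.529 → 96
G: 63×144/255 = 9072/255 ≈ 35.576 → 36
B: 90×110/255 = 9900/255 ≈ 38.824 → 39
= RGB(96, 36, 39)


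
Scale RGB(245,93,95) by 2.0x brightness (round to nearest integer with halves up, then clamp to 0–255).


Multiply each channel by 2.0, round half up, clamp to [0, 255]
R: 245×2.0 = 490 → clamp → 255
G: 93×2.0 = 186
B: 95×2.0 = 190
= RGB(255, 186, 190)


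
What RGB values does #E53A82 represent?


E5 → 229 (R)
3A → 58 (G)
82 → 130 (B)
= RGB(229, 58, 130)


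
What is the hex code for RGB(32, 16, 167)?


R = 32 → 20 (hex)
G = 16 → 10 (hex)
B = 167 → A7 (hex)
Hex = #2010A7


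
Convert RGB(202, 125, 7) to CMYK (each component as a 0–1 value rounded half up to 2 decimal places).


R'=202/255≈0.7922, G'=125/255≈0.4902, B'=7/255≈0.0275
K = 1 - max(R',G',B') = 1 - 202/255 = 53/255 = 0.20784… → 0.21
(1-R'-K)/(1-K) simplifies to (max-R)/max with max = 202:
C = (202-202)/202 = 0/202 = 0 → 0.00
M = (202-125)/202 = 77/202 = 0.38118… → 0.38
Y = (202-7)/202 = 195/202 = 0.96534… → 0.97
= CMYK(0.00, 0.38, 0.97, 0.21)


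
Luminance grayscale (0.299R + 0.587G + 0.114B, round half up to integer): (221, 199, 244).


Gray = 0.299×R + 0.587×G + 0.114×B
Gray = 0.299×221 + 0.587×199 + 0.114×244
Gray = 66.079 + 116.813 + 27.816
Gray = 210.708 → round half up → 211
Gray = 211


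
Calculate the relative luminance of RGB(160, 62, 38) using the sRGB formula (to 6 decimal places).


Linearize each channel (sRGB transfer function): c = v/255; c_lin = c/12.92 if c ≤ 0.04045, else ((c+0.055)/1.055)^2.4
  R: 160/255 ≈ 0.627451 > 0.04045 → ((0.627451+0.055)/1.055)^2.4 ≈ 0.351533
  G: 62/255 ≈ 0.243137 > 0.04045 → ((0.243137+0.055)/1.055)^2.4 ≈ 0.048172
  B: 38/255 ≈ 0.149020 > 0.04045 → ((0.149020+0.055)/1.055)^2.4 ≈ 0.019382
R_lin = 0.351533, G_lin = 0.048172, B_lin = 0.019382
L = 0.2126×R + 0.7152×G + 0.0722×B
L = 0.2126×0.351533 + 0.7152×0.048172 + 0.0722×0.019382
L ≈ 0.110588


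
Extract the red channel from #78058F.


Color: #78058F
R = 78 = 120
G = 05 = 5
B = 8F = 143
Red = 120


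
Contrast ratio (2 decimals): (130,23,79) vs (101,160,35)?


Linearize each sRGB channel c=v/255: c/12.92 if c ≤ 0.04045 else ((c+0.055)/1.055)^2.4
L = 0.2126×R_lin + 0.7152×G_lin + 0.0722×B_lin
Color 1 (130,23,79):
  R=130: 130/255≈0.5098 > 0.04045 → ((0.5098+0.055)/1.055)^2.4 ≈ 0.22323
  G=23: 23/255≈0.0902 > 0.04045 → ((0.0902+0.055)/1.055)^2.4 ≈ 0.00857
  B=79: 79/255≈0.3098 > 0.04045 → ((0.3098+0.055)/1.055)^2.4 ≈ 0.07819
  L1 = 0.2126×0.22323 + 0.7152×0.00857 + 0.0722×0.07819 ≈ 0.05923
Color 2 (101,160,35):
  R=101: 101/255≈0.3961 > 0.04045 → ((0.3961+0.055)/1.055)^2.4 ≈ 0.13014
  G=160: 160/255≈0.6275 > 0.04045 → ((0.6275+0.055)/1.055)^2.4 ≈ 0.35153
  B=35: 35/255≈0.1373 > 0.04045 → ((0.1373+0.055)/1.055)^2.4 ≈ 0.01681
  L2 = 0.2126×0.13014 + 0.7152×0.35153 + 0.0722×0.01681 ≈ 0.28030
Lighter = 0.28030, Darker = 0.05923
Ratio = (L_lighter + 0.05) / (L_darker + 0.05)
Ratio = (0.28030 + 0.05) / (0.05923 + 0.05) = 0.33030 / 0.10923 ≈ 3.0238
Ratio ≈ 3.02:1


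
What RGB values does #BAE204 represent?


BA → 186 (R)
E2 → 226 (G)
04 → 4 (B)
= RGB(186, 226, 4)


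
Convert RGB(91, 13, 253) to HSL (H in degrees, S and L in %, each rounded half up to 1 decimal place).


Normalize: R'=91/255≈0.3569, G'=13/255≈0.0510, B'=253/255≈0.9922
Max=253/255, Min=13/255, Δ=Max-Min=240/255
L = (Max+Min)/2 = (253+13)/510 = 266/510 = 0.52156… → L = 52.2%
L > 0.5 → S = Δ/(2-Max-Min) = 240/(510-253-13) = 240/244 = 0.98360… → S = 98.4%
(the 1/255 factors cancel in S and H, so raw channel differences can be used)
Max is B' → H = 60 × ((R-G)/Δ + 4) = 60 × ((91-13)/240 + 4)
  78/240 + 4 = 0.325 + 4 = 4.325
  H = 60 × 4.325 = 259.5° → H = 259.5°
= HSL(259.5°, 98.4%, 52.2%)


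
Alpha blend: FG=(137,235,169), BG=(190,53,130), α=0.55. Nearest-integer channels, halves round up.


C = α×F + (1-α)×B, with 1-α = 0.45
R: 0.55×137 + 0.45×190 = 75.35 + 85.50 = 160.85 → 161
G: 0.55×235 + 0.45×53 = 129.25 + 23.85 = 153.10 → 153
B: 0.55×169 + 0.45×130 = 92.95 + 58.50 = 151.45 → 151
= RGB(161, 153, 151)


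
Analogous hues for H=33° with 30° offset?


Base hue: 33°
Left analog: (33 - 30) mod 360 = 3°
Right analog: (33 + 30) mod 360 = 63°
Analogous hues = 3° and 63°


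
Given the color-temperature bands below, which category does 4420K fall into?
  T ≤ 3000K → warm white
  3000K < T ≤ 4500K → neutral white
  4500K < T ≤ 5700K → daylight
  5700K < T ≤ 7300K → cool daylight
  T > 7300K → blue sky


Temperature: 4420K
3000K < 4420K ≤ 4500K → neutral white
Classification: neutral white


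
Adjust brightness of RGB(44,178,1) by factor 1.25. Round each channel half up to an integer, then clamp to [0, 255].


Multiply each channel by 1.25, round half up, clamp to [0, 255]
R: 44×1.25 = 55
G: 178×1.25 = 222.5 → round → 223
B: 1×1.25 = 1.25 → round → 1
= RGB(55, 223, 1)


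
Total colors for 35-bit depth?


Colors = 2^bits = 2^35
= 34,359,738,368 colors


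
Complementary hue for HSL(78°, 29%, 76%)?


Complement = opposite side of color wheel = hue + 180°
H' = (78 + 180) mod 360 = 258°
S and L unchanged.
= HSL(258°, 29%, 76%)


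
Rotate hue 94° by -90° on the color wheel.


New hue = (H + rotation) mod 360
New hue = (94 -90) mod 360
= 4 mod 360
= 4°


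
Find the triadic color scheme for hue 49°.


Triadic: equally spaced at 120° intervals
H1 = 49°
H2 = (49 + 120) mod 360 = 169°
H3 = (49 + 240) mod 360 = 289°
Triadic = 49°, 169°, 289°


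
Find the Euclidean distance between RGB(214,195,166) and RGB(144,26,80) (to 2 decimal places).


d = √[(R₁-R₂)² + (G₁-G₂)² + (B₁-B₂)²]
d = √[(214-144)² + (195-26)² + (166-80)²]
d = √[4900 + 28561 + 7396]
d = √40857
d ≈ 202.13


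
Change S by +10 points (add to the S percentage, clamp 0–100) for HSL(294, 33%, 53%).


Original S = 33%
Adjustment = +10 percentage points
New S = 33 + (10) = 43
Clamp to [0, 100] → 43
= HSL(294°, 43%, 53%)


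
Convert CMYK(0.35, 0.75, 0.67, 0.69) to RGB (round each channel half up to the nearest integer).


R = 255 × (1-C) × (1-K) = 255 × 0.65 × 0.31 = 51.3825 → 51
G = 255 × (1-M) × (1-K) = 255 × 0.25 × 0.31 = 19.7625 → 20
B = 255 × (1-Y) × (1-K) = 255 × 0.33 × 0.31 = 26.0865 → 26
= RGB(51, 20, 26)


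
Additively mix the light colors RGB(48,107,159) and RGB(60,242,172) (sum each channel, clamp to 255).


Additive: each channel = min(255, C₁+C₂)
R: 48+60 = 108 → 108
G: 107+242 = 349 → 255
B: 159+172 = 331 → 255
= RGB(108, 255, 255)


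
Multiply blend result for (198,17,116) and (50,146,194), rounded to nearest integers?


Multiply: C = A×B/255, rounded to nearest integer
R: 198×50/255 = 9900/255 ≈ 38.824 → 39
G: 17×146/255 = 2482/255 ≈ 9.733 → 10
B: 116×194/255 = 22504/255 ≈ 88.251 → 88
= RGB(39, 10, 88)


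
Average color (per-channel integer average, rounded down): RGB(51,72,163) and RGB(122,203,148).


Midpoint: each channel = ⌊(C₁+C₂)/2⌋
R: ⌊(51+122)/2⌋ = 86
G: ⌊(72+203)/2⌋ = 137
B: ⌊(163+148)/2⌋ = 155
= RGB(86, 137, 155)


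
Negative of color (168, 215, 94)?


Invert: (255-R, 255-G, 255-B)
R: 255-168 = 87
G: 255-215 = 40
B: 255-94 = 161
= RGB(87, 40, 161)


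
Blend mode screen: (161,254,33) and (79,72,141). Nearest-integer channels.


Screen: C = 255 - (255-A)×(255-B)/255, rounded to nearest integer
R: 255 - (255-161)×(255-79)/255 = 255 - 16544/255 ≈ 255 - 64.878 = 190.122 → 190
G: 255 - (255-254)×(255-72)/255 = 255 - 183/255 ≈ 255 - 0.718 = 254.282 → 254
B: 255 - (255-33)×(255-141)/255 = 255 - 25308/255 ≈ 255 - 99.247 = 155.753 → 156
= RGB(190, 254, 156)


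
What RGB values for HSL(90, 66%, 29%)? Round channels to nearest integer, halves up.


H=90°, S=0.66, L=0.29
C = (1-|2L-1|)×S = (1-|-0.42|)×0.66 = 0.3828
H' = H/60 = 90/60 ≈ 1.5000; X = C×(1-|H' mod 2 - 1|) = 0.1914
m = L - C/2 = 0.29 - 0.1914 = 0.0986
Sector ⌊H'⌋ = 1 → (R',G',B') = (0.1914, 0.3828, 0.0)
RGB = ((R'+m)×255, (G'+m)×255, (B'+m)×255) = (73.95, 122.757, 25.143)
Round half up → RGB(74, 123, 25)


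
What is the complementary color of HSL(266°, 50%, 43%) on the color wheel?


Complement = opposite side of color wheel = hue + 180°
H' = (266 + 180) mod 360 = 86°
S and L unchanged.
= HSL(86°, 50%, 43%)


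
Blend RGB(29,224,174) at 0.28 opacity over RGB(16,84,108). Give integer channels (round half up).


C = α×F + (1-α)×B, with 1-α = 0.72
R: 0.28×29 + 0.72×16 = 8.12 + 11.52 = 19.64 → 20
G: 0.28×224 + 0.72×84 = 62.72 + 60.48 = 123.20 → 123
B: 0.28×174 + 0.72×108 = 48.72 + 77.76 = 126.48 → 126
= RGB(20, 123, 126)


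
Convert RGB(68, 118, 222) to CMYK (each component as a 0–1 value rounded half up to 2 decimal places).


R'=68/255≈0.2667, G'=118/255≈0.4627, B'=222/255≈0.8706
K = 1 - max(R',G',B') = 1 - 222/255 = 33/255 = 0.12941… → 0.13
(1-R'-K)/(1-K) simplifies to (max-R)/max with max = 222:
C = (222-68)/222 = 154/222 = 0.69369… → 0.69
M = (222-118)/222 = 104/222 = 0.46846… → 0.47
Y = (222-222)/222 = 0/222 = 0 → 0.00
= CMYK(0.69, 0.47, 0.00, 0.13)


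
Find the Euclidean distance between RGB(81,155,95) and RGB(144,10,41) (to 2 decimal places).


d = √[(R₁-R₂)² + (G₁-G₂)² + (B₁-B₂)²]
d = √[(81-144)² + (155-10)² + (95-41)²]
d = √[3969 + 21025 + 2916]
d = √27910
d ≈ 167.06


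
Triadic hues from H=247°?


Triadic: equally spaced at 120° intervals
H1 = 247°
H2 = (247 + 120) mod 360 = 7°
H3 = (247 + 240) mod 360 = 127°
Triadic = 247°, 7°, 127°


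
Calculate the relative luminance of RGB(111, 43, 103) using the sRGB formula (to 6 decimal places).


Linearize each channel (sRGB transfer function): c = v/255; c_lin = c/12.92 if c ≤ 0.04045, else ((c+0.055)/1.055)^2.4
  R: 111/255 ≈ 0.435294 > 0.04045 → ((0.435294+0.055)/1.055)^2.4 ≈ 0.158961
  G: 43/255 ≈ 0.168627 > 0.04045 → ((0.168627+0.055)/1.055)^2.4 ≈ 0.024158
  B: 103/255 ≈ 0.403922 > 0.04045 → ((0.403922+0.055)/1.055)^2.4 ≈ 0.135633
R_lin = 0.158961, G_lin = 0.024158, B_lin = 0.135633
L = 0.2126×R + 0.7152×G + 0.0722×B
L = 0.2126×0.158961 + 0.7152×0.024158 + 0.0722×0.135633
L ≈ 0.060865


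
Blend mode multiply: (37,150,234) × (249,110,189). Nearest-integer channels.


Multiply: C = A×B/255, rounded to nearest integer
R: 37×249/255 = 9213/255 ≈ 36.129 → 36
G: 150×110/255 = 16500/255 ≈ 64.706 → 65
B: 234×189/255 = 44226/255 ≈ 173.435 → 173
= RGB(36, 65, 173)


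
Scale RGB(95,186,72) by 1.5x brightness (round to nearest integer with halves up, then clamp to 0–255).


Multiply each channel by 1.5, round half up, clamp to [0, 255]
R: 95×1.5 = 142.5 → round → 143
G: 186×1.5 = 279 → clamp → 255
B: 72×1.5 = 108
= RGB(143, 255, 108)


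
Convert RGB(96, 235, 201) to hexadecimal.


R = 96 → 60 (hex)
G = 235 → EB (hex)
B = 201 → C9 (hex)
Hex = #60EBC9


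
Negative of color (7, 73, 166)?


Invert: (255-R, 255-G, 255-B)
R: 255-7 = 248
G: 255-73 = 182
B: 255-166 = 89
= RGB(248, 182, 89)


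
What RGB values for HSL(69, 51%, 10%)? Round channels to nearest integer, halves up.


H=69°, S=0.51, L=0.10
C = (1-|2L-1|)×S = (1-|-0.80|)×0.51 = 0.102
H' = H/60 = 69/60 ≈ 1.1500; X = C×(1-|H' mod 2 - 1|) = 0.0867
m = L - C/2 = 0.10 - 0.051 = 0.049
Sector ⌊H'⌋ = 1 → (R',G',B') = (0.0867, 0.102, 0.0)
RGB = ((R'+m)×255, (G'+m)×255, (B'+m)×255) = (34.6035, 38.505, 12.495)
Round half up → RGB(35, 39, 12)


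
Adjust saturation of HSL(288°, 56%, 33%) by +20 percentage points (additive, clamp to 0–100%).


Original S = 56%
Adjustment = +20 percentage points
New S = 56 + (20) = 76
Clamp to [0, 100] → 76
= HSL(288°, 76%, 33%)


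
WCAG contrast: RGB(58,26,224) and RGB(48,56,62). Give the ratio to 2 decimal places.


Linearize each sRGB channel c=v/255: c/12.92 if c ≤ 0.04045 else ((c+0.055)/1.055)^2.4
L = 0.2126×R_lin + 0.7152×G_lin + 0.0722×B_lin
Color 1 (58,26,224):
  R=58: 58/255≈0.2275 > 0.04045 → ((0.2275+0.055)/1.055)^2.4 ≈ 0.04231
  G=26: 26/255≈0.1020 > 0.04045 → ((0.1020+0.055)/1.055)^2.4 ≈ 0.01033
  B=224: 224/255≈0.8784 > 0.04045 → ((0.8784+0.055)/1.055)^2.4 ≈ 0.74540
  L1 = 0.2126×0.04231 + 0.7152×0.01033 + 0.0722×0.74540 ≈ 0.07020
Color 2 (48,56,62):
  R=48: 48/255≈0.1882 > 0.04045 → ((0.1882+0.055)/1.055)^2.4 ≈ 0.02956
  G=56: 56/255≈0.2196 > 0.04045 → ((0.2196+0.055)/1.055)^2.4 ≈ 0.03955
  B=62: 62/255≈0.2431 > 0.04045 → ((0.2431+0.055)/1.055)^2.4 ≈ 0.04817
  L2 = 0.2126×0.02956 + 0.7152×0.03955 + 0.0722×0.04817 ≈ 0.03805
Lighter = 0.07020, Darker = 0.03805
Ratio = (L_lighter + 0.05) / (L_darker + 0.05)
Ratio = (0.07020 + 0.05) / (0.03805 + 0.05) = 0.12020 / 0.08805 ≈ 1.3652
Ratio ≈ 1.37:1


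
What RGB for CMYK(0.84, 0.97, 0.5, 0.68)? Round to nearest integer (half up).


R = 255 × (1-C) × (1-K) = 255 × 0.16 × 0.32 = 13.056 → 13
G = 255 × (1-M) × (1-K) = 255 × 0.03 × 0.32 = 2.448 → 2
B = 255 × (1-Y) × (1-K) = 255 × 0.50 × 0.32 = 40.8 → 41
= RGB(13, 2, 41)


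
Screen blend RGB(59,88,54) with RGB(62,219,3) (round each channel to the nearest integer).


Screen: C = 255 - (255-A)×(255-B)/255, rounded to nearest integer
R: 255 - (255-59)×(255-62)/255 = 255 - 37828/255 ≈ 255 - 148.345 = 106.655 → 107
G: 255 - (255-88)×(255-219)/255 = 255 - 6012/255 ≈ 255 - 23.576 = 231.424 → 231
B: 255 - (255-54)×(255-3)/255 = 255 - 50652/255 ≈ 255 - 198.635 = 56.365 → 56
= RGB(107, 231, 56)


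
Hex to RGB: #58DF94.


58 → 88 (R)
DF → 223 (G)
94 → 148 (B)
= RGB(88, 223, 148)


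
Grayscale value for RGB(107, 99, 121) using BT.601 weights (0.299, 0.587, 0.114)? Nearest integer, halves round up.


Gray = 0.299×R + 0.587×G + 0.114×B
Gray = 0.299×107 + 0.587×99 + 0.114×121
Gray = 31.993 + 58.113 + 13.794
Gray = 103.900 → round half up → 104
Gray = 104


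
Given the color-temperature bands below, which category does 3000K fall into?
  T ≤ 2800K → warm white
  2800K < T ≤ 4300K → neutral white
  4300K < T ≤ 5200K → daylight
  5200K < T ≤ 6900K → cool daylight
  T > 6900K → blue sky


Temperature: 3000K
2800K < 3000K ≤ 4300K → neutral white
Classification: neutral white


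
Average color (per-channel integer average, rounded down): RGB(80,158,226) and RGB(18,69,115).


Midpoint: each channel = ⌊(C₁+C₂)/2⌋
R: ⌊(80+18)/2⌋ = 49
G: ⌊(158+69)/2⌋ = 113
B: ⌊(226+115)/2⌋ = 170
= RGB(49, 113, 170)


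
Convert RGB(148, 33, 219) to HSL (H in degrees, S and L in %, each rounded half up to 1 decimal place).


Normalize: R'=148/255≈0.5804, G'=33/255≈0.1294, B'=219/255≈0.8588
Max=219/255, Min=33/255, Δ=Max-Min=186/255
L = (Max+Min)/2 = (219+33)/510 = 252/510 = 0.49411… → L = 49.4%
L ≤ 0.5 → S = Δ/(Max+Min) = 186/(219+33) = 186/252 = 0.73809… → S = 73.8%
(the 1/255 factors cancel in S and H, so raw channel differences can be used)
Max is B' → H = 60 × ((R-G)/Δ + 4) = 60 × ((148-33)/186 + 4)
  115/186 + 4 = 0.6182… + 4 = 4.6182…
  H = 60 × 4.6182… = 277.096…° → H = 277.1°
= HSL(277.1°, 73.8%, 49.4%)


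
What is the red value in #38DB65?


Color: #38DB65
R = 38 = 56
G = DB = 219
B = 65 = 101
Red = 56


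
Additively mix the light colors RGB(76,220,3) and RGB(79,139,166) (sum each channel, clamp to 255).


Additive: each channel = min(255, C₁+C₂)
R: 76+79 = 155 → 155
G: 220+139 = 359 → 255
B: 3+166 = 169 → 169
= RGB(155, 255, 169)


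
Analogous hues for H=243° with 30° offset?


Base hue: 243°
Left analog: (243 - 30) mod 360 = 213°
Right analog: (243 + 30) mod 360 = 273°
Analogous hues = 213° and 273°


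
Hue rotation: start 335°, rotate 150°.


New hue = (H + rotation) mod 360
New hue = (335 + 150) mod 360
= 485 mod 360
= 125°


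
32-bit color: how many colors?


Colors = 2^bits = 2^32
= 4,294,967,296 colors


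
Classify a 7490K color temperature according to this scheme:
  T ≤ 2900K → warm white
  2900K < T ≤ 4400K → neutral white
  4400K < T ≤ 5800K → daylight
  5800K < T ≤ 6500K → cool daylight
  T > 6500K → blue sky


Temperature: 7490K
7490K > 6500K → blue sky
Classification: blue sky


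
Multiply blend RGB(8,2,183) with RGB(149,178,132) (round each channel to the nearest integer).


Multiply: C = A×B/255, rounded to nearest integer
R: 8×149/255 = 1192/255 ≈ 4.675 → 5
G: 2×178/255 = 356/255 ≈ 1.396 → 1
B: 183×132/255 = 24156/255 ≈ 94.729 → 95
= RGB(5, 1, 95)


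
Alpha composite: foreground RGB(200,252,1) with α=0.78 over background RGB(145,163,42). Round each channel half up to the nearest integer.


C = α×F + (1-α)×B, with 1-α = 0.22
R: 0.78×200 + 0.22×145 = 156.00 + 31.90 = 187.90 → 188
G: 0.78×252 + 0.22×163 = 196.56 + 35.86 = 232.42 → 232
B: 0.78×1 + 0.22×42 = 0.78 + 9.24 = 10.02 → 10
= RGB(188, 232, 10)


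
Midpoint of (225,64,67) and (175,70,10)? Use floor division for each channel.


Midpoint: each channel = ⌊(C₁+C₂)/2⌋
R: ⌊(225+175)/2⌋ = 200
G: ⌊(64+70)/2⌋ = 67
B: ⌊(67+10)/2⌋ = 38
= RGB(200, 67, 38)


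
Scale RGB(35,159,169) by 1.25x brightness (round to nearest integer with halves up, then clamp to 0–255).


Multiply each channel by 1.25, round half up, clamp to [0, 255]
R: 35×1.25 = 43.75 → round → 44
G: 159×1.25 = 198.75 → round → 199
B: 169×1.25 = 211.25 → round → 211
= RGB(44, 199, 211)


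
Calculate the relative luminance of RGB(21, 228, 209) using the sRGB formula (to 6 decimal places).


Linearize each channel (sRGB transfer function): c = v/255; c_lin = c/12.92 if c ≤ 0.04045, else ((c+0.055)/1.055)^2.4
  R: 21/255 ≈ 0.082353 > 0.04045 → ((0.082353+0.055)/1.055)^2.4 ≈ 0.007499
  G: 228/255 ≈ 0.894118 > 0.04045 → ((0.894118+0.055)/1.055)^2.4 ≈ 0.775822
  B: 209/255 ≈ 0.819608 > 0.04045 → ((0.819608+0.055)/1.055)^2.4 ≈ 0.637597
R_lin = 0.007499, G_lin = 0.775822, B_lin = 0.637597
L = 0.2126×R + 0.7152×G + 0.0722×B
L = 0.2126×0.007499 + 0.7152×0.775822 + 0.0722×0.637597
L ≈ 0.602497


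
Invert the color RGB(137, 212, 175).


Invert: (255-R, 255-G, 255-B)
R: 255-137 = 118
G: 255-212 = 43
B: 255-175 = 80
= RGB(118, 43, 80)


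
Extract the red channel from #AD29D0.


Color: #AD29D0
R = AD = 173
G = 29 = 41
B = D0 = 208
Red = 173


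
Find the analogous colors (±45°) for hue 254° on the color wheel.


Base hue: 254°
Left analog: (254 - 45) mod 360 = 209°
Right analog: (254 + 45) mod 360 = 299°
Analogous hues = 209° and 299°


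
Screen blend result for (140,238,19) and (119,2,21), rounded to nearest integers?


Screen: C = 255 - (255-A)×(255-B)/255, rounded to nearest integer
R: 255 - (255-140)×(255-119)/255 = 255 - 15640/255 ≈ 255 - 61.333 = 193.667 → 194
G: 255 - (255-238)×(255-2)/255 = 255 - 4301/255 ≈ 255 - 16.867 = 238.133 → 238
B: 255 - (255-19)×(255-21)/255 = 255 - 55224/255 ≈ 255 - 216.565 = 38.435 → 38
= RGB(194, 238, 38)


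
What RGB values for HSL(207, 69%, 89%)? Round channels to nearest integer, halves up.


H=207°, S=0.69, L=0.89
C = (1-|2L-1|)×S = (1-|0.78|)×0.69 = 0.1518
H' = H/60 = 207/60 ≈ 3.4500; X = C×(1-|H' mod 2 - 1|) = 0.08349
m = L - C/2 = 0.89 - 0.0759 = 0.8141
Sector ⌊H'⌋ = 3 → (R',G',B') = (0.0, 0.08349, 0.1518)
RGB = ((R'+m)×255, (G'+m)×255, (B'+m)×255) = (207.5955, 228.88545, 246.3045)
Round half up → RGB(208, 229, 246)


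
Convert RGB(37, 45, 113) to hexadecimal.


R = 37 → 25 (hex)
G = 45 → 2D (hex)
B = 113 → 71 (hex)
Hex = #252D71


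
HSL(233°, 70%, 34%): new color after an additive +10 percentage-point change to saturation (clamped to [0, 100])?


Original S = 70%
Adjustment = +10 percentage points
New S = 70 + (10) = 80
Clamp to [0, 100] → 80
= HSL(233°, 80%, 34%)


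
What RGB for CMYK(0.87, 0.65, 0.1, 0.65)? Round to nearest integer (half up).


R = 255 × (1-C) × (1-K) = 255 × 0.13 × 0.35 = 11.6025 → 12
G = 255 × (1-M) × (1-K) = 255 × 0.35 × 0.35 = 31.2375 → 31
B = 255 × (1-Y) × (1-K) = 255 × 0.90 × 0.35 = 80.325 → 80
= RGB(12, 31, 80)


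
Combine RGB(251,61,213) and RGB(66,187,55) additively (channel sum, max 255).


Additive: each channel = min(255, C₁+C₂)
R: 251+66 = 317 → 255
G: 61+187 = 248 → 248
B: 213+55 = 268 → 255
= RGB(255, 248, 255)


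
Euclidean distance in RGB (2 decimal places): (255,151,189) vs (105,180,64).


d = √[(R₁-R₂)² + (G₁-G₂)² + (B₁-B₂)²]
d = √[(255-105)² + (151-180)² + (189-64)²]
d = √[22500 + 841 + 15625]
d = √38966
d ≈ 197.40


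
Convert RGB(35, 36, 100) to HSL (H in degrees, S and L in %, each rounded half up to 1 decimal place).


Normalize: R'=35/255≈0.1373, G'=36/255≈0.1412, B'=100/255≈0.3922
Max=100/255, Min=35/255, Δ=Max-Min=65/255
L = (Max+Min)/2 = (100+35)/510 = 135/510 = 0.26470… → L = 26.5%
L ≤ 0.5 → S = Δ/(Max+Min) = 65/(100+35) = 65/135 = 0.48148… → S = 48.1%
(the 1/255 factors cancel in S and H, so raw channel differences can be used)
Max is B' → H = 60 × ((R-G)/Δ + 4) = 60 × ((35-36)/65 + 4)
  -1/65 + 4 = -0.0153… + 4 = 3.9846…
  H = 60 × 3.9846… = 239.076…° → H = 239.1°
= HSL(239.1°, 48.1%, 26.5%)


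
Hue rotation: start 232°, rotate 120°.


New hue = (H + rotation) mod 360
New hue = (232 + 120) mod 360
= 352 mod 360
= 352°


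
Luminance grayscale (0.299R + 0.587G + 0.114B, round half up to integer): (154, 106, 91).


Gray = 0.299×R + 0.587×G + 0.114×B
Gray = 0.299×154 + 0.587×106 + 0.114×91
Gray = 46.046 + 62.222 + 10.374
Gray = 118.642 → round half up → 119
Gray = 119


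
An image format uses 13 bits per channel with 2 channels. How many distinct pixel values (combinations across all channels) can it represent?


Total bits = 13 bits/channel × 2 channels = 26 bits
Distinct pixel values = 2^26
= 67,108,864 pixel values


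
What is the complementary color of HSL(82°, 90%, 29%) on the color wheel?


Complement = opposite side of color wheel = hue + 180°
H' = (82 + 180) mod 360 = 262°
S and L unchanged.
= HSL(262°, 90%, 29%)


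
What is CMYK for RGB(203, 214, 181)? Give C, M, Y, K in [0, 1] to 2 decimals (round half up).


R'=203/255≈0.7961, G'=214/255≈0.8392, B'=181/255≈0.7098
K = 1 - max(R',G',B') = 1 - 214/255 = 41/255 = 0.16078… → 0.16
(1-R'-K)/(1-K) simplifies to (max-R)/max with max = 214:
C = (214-203)/214 = 11/214 = 0.05140… → 0.05
M = (214-214)/214 = 0/214 = 0 → 0.00
Y = (214-181)/214 = 33/214 = 0.15420… → 0.15
= CMYK(0.05, 0.00, 0.15, 0.16)


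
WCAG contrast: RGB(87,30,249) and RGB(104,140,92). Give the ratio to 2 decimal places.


Linearize each sRGB channel c=v/255: c/12.92 if c ≤ 0.04045 else ((c+0.055)/1.055)^2.4
L = 0.2126×R_lin + 0.7152×G_lin + 0.0722×B_lin
Color 1 (87,30,249):
  R=87: 87/255≈0.3412 > 0.04045 → ((0.3412+0.055)/1.055)^2.4 ≈ 0.09531
  G=30: 30/255≈0.1176 > 0.04045 → ((0.1176+0.055)/1.055)^2.4 ≈ 0.01298
  B=249: 249/255≈0.9765 > 0.04045 → ((0.9765+0.055)/1.055)^2.4 ≈ 0.94731
  L1 = 0.2126×0.09531 + 0.7152×0.01298 + 0.0722×0.94731 ≈ 0.09794
Color 2 (104,140,92):
  R=104: 104/255≈0.4078 > 0.04045 → ((0.4078+0.055)/1.055)^2.4 ≈ 0.13843
  G=140: 140/255≈0.5490 > 0.04045 → ((0.5490+0.055)/1.055)^2.4 ≈ 0.26225
  B=92: 92/255≈0.3608 > 0.04045 → ((0.3608+0.055)/1.055)^2.4 ≈ 0.10702
  L2 = 0.2126×0.13843 + 0.7152×0.26225 + 0.0722×0.10702 ≈ 0.22472
Lighter = 0.22472, Darker = 0.09794
Ratio = (L_lighter + 0.05) / (L_darker + 0.05)
Ratio = (0.22472 + 0.05) / (0.09794 + 0.05) = 0.27472 / 0.14794 ≈ 1.8569
Ratio ≈ 1.86:1


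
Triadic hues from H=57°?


Triadic: equally spaced at 120° intervals
H1 = 57°
H2 = (57 + 120) mod 360 = 177°
H3 = (57 + 240) mod 360 = 297°
Triadic = 57°, 177°, 297°


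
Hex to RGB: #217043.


21 → 33 (R)
70 → 112 (G)
43 → 67 (B)
= RGB(33, 112, 67)


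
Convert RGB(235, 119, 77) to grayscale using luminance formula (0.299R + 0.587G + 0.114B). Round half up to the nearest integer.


Gray = 0.299×R + 0.587×G + 0.114×B
Gray = 0.299×235 + 0.587×119 + 0.114×77
Gray = 70.265 + 69.853 + 8.778
Gray = 148.896 → round half up → 149
Gray = 149


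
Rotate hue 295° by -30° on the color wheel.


New hue = (H + rotation) mod 360
New hue = (295 -30) mod 360
= 265 mod 360
= 265°


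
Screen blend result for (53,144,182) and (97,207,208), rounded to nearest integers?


Screen: C = 255 - (255-A)×(255-B)/255, rounded to nearest integer
R: 255 - (255-53)×(255-97)/255 = 255 - 31916/255 ≈ 255 - 125.161 = 129.839 → 130
G: 255 - (255-144)×(255-207)/255 = 255 - 5328/255 ≈ 255 - 20.894 = 234.106 → 234
B: 255 - (255-182)×(255-208)/255 = 255 - 3431/255 ≈ 255 - 13.455 = 241.545 → 242
= RGB(130, 234, 242)


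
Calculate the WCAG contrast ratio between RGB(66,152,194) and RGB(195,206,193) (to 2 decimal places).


Linearize each sRGB channel c=v/255: c/12.92 if c ≤ 0.04045 else ((c+0.055)/1.055)^2.4
L = 0.2126×R_lin + 0.7152×G_lin + 0.0722×B_lin
Color 1 (66,152,194):
  R=66: 66/255≈0.2588 > 0.04045 → ((0.2588+0.055)/1.055)^2.4 ≈ 0.05448
  G=152: 152/255≈0.5961 > 0.04045 → ((0.5961+0.055)/1.055)^2.4 ≈ 0.31399
  B=194: 194/255≈0.7608 > 0.04045 → ((0.7608+0.055)/1.055)^2.4 ≈ 0.53948
  L1 = 0.2126×0.05448 + 0.7152×0.31399 + 0.0722×0.53948 ≈ 0.27510
Color 2 (195,206,193):
  R=195: 195/255≈0.7647 > 0.04045 → ((0.7647+0.055)/1.055)^2.4 ≈ 0.54572
  G=206: 206/255≈0.8078 > 0.04045 → ((0.8078+0.055)/1.055)^2.4 ≈ 0.61721
  B=193: 193/255≈0.7569 > 0.04045 → ((0.7569+0.055)/1.055)^2.4 ≈ 0.53328
  L2 = 0.2126×0.54572 + 0.7152×0.61721 + 0.0722×0.53328 ≈ 0.59595
Lighter = 0.59595, Darker = 0.27510
Ratio = (L_lighter + 0.05) / (L_darker + 0.05)
Ratio = (0.59595 + 0.05) / (0.27510 + 0.05) = 0.64595 / 0.32510 ≈ 1.9869
Ratio ≈ 1.99:1


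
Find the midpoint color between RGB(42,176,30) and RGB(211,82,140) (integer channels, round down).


Midpoint: each channel = ⌊(C₁+C₂)/2⌋
R: ⌊(42+211)/2⌋ = 126
G: ⌊(176+82)/2⌋ = 129
B: ⌊(30+140)/2⌋ = 85
= RGB(126, 129, 85)


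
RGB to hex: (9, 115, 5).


R = 9 → 09 (hex)
G = 115 → 73 (hex)
B = 5 → 05 (hex)
Hex = #097305


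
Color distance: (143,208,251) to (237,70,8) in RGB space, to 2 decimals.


d = √[(R₁-R₂)² + (G₁-G₂)² + (B₁-B₂)²]
d = √[(143-237)² + (208-70)² + (251-8)²]
d = √[8836 + 19044 + 59049]
d = √86929
d ≈ 294.84


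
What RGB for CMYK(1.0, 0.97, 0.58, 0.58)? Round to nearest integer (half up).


R = 255 × (1-C) × (1-K) = 255 × 0.00 × 0.42 = 0
G = 255 × (1-M) × (1-K) = 255 × 0.03 × 0.42 = 3.213 → 3
B = 255 × (1-Y) × (1-K) = 255 × 0.42 × 0.42 = 44.982 → 45
= RGB(0, 3, 45)


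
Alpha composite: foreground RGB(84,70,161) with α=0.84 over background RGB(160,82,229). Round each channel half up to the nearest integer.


C = α×F + (1-α)×B, with 1-α = 0.16
R: 0.84×84 + 0.16×160 = 70.56 + 25.60 = 96.16 → 96
G: 0.84×70 + 0.16×82 = 58.80 + 13.12 = 71.92 → 72
B: 0.84×161 + 0.16×229 = 135.24 + 36.64 = 171.88 → 172
= RGB(96, 72, 172)


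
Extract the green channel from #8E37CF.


Color: #8E37CF
R = 8E = 142
G = 37 = 55
B = CF = 207
Green = 55


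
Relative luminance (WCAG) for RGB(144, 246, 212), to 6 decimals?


Linearize each channel (sRGB transfer function): c = v/255; c_lin = c/12.92 if c ≤ 0.04045, else ((c+0.055)/1.055)^2.4
  R: 144/255 ≈ 0.564706 > 0.04045 → ((0.564706+0.055)/1.055)^2.4 ≈ 0.278894
  G: 246/255 ≈ 0.964706 > 0.04045 → ((0.964706+0.055)/1.055)^2.4 ≈ 0.921582
  B: 212/255 ≈ 0.831373 > 0.04045 → ((0.831373+0.055)/1.055)^2.4 ≈ 0.658375
R_lin = 0.278894, G_lin = 0.921582, B_lin = 0.658375
L = 0.2126×R + 0.7152×G + 0.0722×B
L = 0.2126×0.278894 + 0.7152×0.921582 + 0.0722×0.658375
L ≈ 0.765943


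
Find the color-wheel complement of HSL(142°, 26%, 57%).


Complement = opposite side of color wheel = hue + 180°
H' = (142 + 180) mod 360 = 322°
S and L unchanged.
= HSL(322°, 26%, 57%)


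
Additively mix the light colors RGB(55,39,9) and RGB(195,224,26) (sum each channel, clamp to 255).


Additive: each channel = min(255, C₁+C₂)
R: 55+195 = 250 → 250
G: 39+224 = 263 → 255
B: 9+26 = 35 → 35
= RGB(250, 255, 35)


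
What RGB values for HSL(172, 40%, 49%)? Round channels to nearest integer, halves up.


H=172°, S=0.40, L=0.49
C = (1-|2L-1|)×S = (1-|-0.02|)×0.40 = 0.392
H' = H/60 = 172/60 ≈ 2.8667; X = C×(1-|H' mod 2 - 1|) ≈ 0.3397
m = L - C/2 = 0.49 - 0.196 = 0.294
Sector ⌊H'⌋ = 2 → (R',G',B') = (0.0, 0.392, ≈0.3397)
RGB = ((R'+m)×255, (G'+m)×255, (B'+m)×255) = (74.97, 174.93, 161.602)
Round half up → RGB(75, 175, 162)


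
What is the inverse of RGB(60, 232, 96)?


Invert: (255-R, 255-G, 255-B)
R: 255-60 = 195
G: 255-232 = 23
B: 255-96 = 159
= RGB(195, 23, 159)


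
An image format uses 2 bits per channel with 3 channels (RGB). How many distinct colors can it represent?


Total bits = 2 bits/channel × 3 channels = 6 bits
Distinct colors = 2^6
= 64 colors


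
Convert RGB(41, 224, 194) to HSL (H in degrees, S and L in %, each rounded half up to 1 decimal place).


Normalize: R'=41/255≈0.1608, G'=224/255≈0.8784, B'=194/255≈0.7608
Max=224/255, Min=41/255, Δ=Max-Min=183/255
L = (Max+Min)/2 = (224+41)/510 = 265/510 = 0.51960… → L = 52.0%
L > 0.5 → S = Δ/(2-Max-Min) = 183/(510-224-41) = 183/245 = 0.74693… → S = 74.7%
(the 1/255 factors cancel in S and H, so raw channel differences can be used)
Max is G' → H = 60 × ((B-R)/Δ + 2) = 60 × ((194-41)/183 + 2)
  153/183 + 2 = 0.8360… + 2 = 2.8360…
  H = 60 × 2.8360… = 170.163…° → H = 170.2°
= HSL(170.2°, 74.7%, 52.0%)


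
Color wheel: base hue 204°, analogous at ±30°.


Base hue: 204°
Left analog: (204 - 30) mod 360 = 174°
Right analog: (204 + 30) mod 360 = 234°
Analogous hues = 174° and 234°


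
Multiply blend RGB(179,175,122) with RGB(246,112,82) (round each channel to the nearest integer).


Multiply: C = A×B/255, rounded to nearest integer
R: 179×246/255 = 44034/255 ≈ 172.682 → 173
G: 175×112/255 = 19600/255 ≈ 76.863 → 77
B: 122×82/255 = 10004/255 ≈ 39.231 → 39
= RGB(173, 77, 39)


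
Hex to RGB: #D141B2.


D1 → 209 (R)
41 → 65 (G)
B2 → 178 (B)
= RGB(209, 65, 178)


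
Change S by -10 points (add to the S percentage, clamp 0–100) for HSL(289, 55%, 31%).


Original S = 55%
Adjustment = -10 percentage points
New S = 55 + (-10) = 45
Clamp to [0, 100] → 45
= HSL(289°, 45%, 31%)


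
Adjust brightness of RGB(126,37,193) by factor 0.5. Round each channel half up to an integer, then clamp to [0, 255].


Multiply each channel by 0.5, round half up, clamp to [0, 255]
R: 126×0.5 = 63
G: 37×0.5 = 18.5 → round → 19
B: 193×0.5 = 96.5 → round → 97
= RGB(63, 19, 97)


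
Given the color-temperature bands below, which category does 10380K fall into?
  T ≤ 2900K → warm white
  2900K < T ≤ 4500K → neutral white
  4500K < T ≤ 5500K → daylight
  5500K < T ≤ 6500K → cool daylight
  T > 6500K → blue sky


Temperature: 10380K
10380K > 6500K → blue sky
Classification: blue sky


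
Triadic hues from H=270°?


Triadic: equally spaced at 120° intervals
H1 = 270°
H2 = (270 + 120) mod 360 = 30°
H3 = (270 + 240) mod 360 = 150°
Triadic = 270°, 30°, 150°


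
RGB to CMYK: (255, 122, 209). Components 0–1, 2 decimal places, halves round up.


R'=255/255≈1.0000, G'=122/255≈0.4784, B'=209/255≈0.8196
K = 1 - max(R',G',B') = 1 - 255/255 = 0/255 = 0 → 0.00
(1-R'-K)/(1-K) simplifies to (max-R)/max with max = 255:
C = (255-255)/255 = 0/255 = 0 → 0.00
M = (255-122)/255 = 133/255 = 0.52156… → 0.52
Y = (255-209)/255 = 46/255 = 0.18039… → 0.18
= CMYK(0.00, 0.52, 0.18, 0.00)


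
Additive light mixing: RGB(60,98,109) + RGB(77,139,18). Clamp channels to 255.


Additive: each channel = min(255, C₁+C₂)
R: 60+77 = 137 → 137
G: 98+139 = 237 → 237
B: 109+18 = 127 → 127
= RGB(137, 237, 127)


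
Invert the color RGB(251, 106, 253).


Invert: (255-R, 255-G, 255-B)
R: 255-251 = 4
G: 255-106 = 149
B: 255-253 = 2
= RGB(4, 149, 2)


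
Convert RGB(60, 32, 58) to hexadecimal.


R = 60 → 3C (hex)
G = 32 → 20 (hex)
B = 58 → 3A (hex)
Hex = #3C203A


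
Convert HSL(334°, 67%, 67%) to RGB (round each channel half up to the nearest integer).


H=334°, S=0.67, L=0.67
C = (1-|2L-1|)×S = (1-|0.34|)×0.67 = 0.4422
H' = H/60 = 334/60 ≈ 5.5667; X = C×(1-|H' mod 2 - 1|) = 0.19162
m = L - C/2 = 0.67 - 0.2211 = 0.4489
Sector ⌊H'⌋ = 5 → (R',G',B') = (0.4422, 0.0, 0.19162)
RGB = ((R'+m)×255, (G'+m)×255, (B'+m)×255) = (227.2305, 114.4695, 163.3326)
Round half up → RGB(227, 114, 163)


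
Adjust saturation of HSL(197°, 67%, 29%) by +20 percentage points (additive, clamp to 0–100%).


Original S = 67%
Adjustment = +20 percentage points
New S = 67 + (20) = 87
Clamp to [0, 100] → 87
= HSL(197°, 87%, 29%)


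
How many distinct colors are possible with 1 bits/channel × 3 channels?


Total bits = 1 bits/channel × 3 channels = 3 bits
Distinct colors = 2^3
= 8 colors


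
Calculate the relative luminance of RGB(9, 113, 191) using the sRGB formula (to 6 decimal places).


Linearize each channel (sRGB transfer function): c = v/255; c_lin = c/12.92 if c ≤ 0.04045, else ((c+0.055)/1.055)^2.4
  R: 9/255 ≈ 0.035294 ≤ 0.04045 → 0.035294/12.92 ≈ 0.002732
  G: 113/255 ≈ 0.443137 > 0.04045 → ((0.443137+0.055)/1.055)^2.4 ≈ 0.165132
  B: 191/255 ≈ 0.749020 > 0.04045 → ((0.749020+0.055)/1.055)^2.4 ≈ 0.520996
R_lin = 0.002732, G_lin = 0.165132, B_lin = 0.520996
L = 0.2126×R + 0.7152×G + 0.0722×B
L = 0.2126×0.002732 + 0.7152×0.165132 + 0.0722×0.520996
L ≈ 0.156299


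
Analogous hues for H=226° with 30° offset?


Base hue: 226°
Left analog: (226 - 30) mod 360 = 196°
Right analog: (226 + 30) mod 360 = 256°
Analogous hues = 196° and 256°


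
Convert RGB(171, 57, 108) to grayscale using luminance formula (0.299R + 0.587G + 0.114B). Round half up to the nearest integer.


Gray = 0.299×R + 0.587×G + 0.114×B
Gray = 0.299×171 + 0.587×57 + 0.114×108
Gray = 51.129 + 33.459 + 12.312
Gray = 96.900 → round half up → 97
Gray = 97


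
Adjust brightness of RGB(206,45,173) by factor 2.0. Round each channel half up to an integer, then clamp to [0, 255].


Multiply each channel by 2.0, round half up, clamp to [0, 255]
R: 206×2.0 = 412 → clamp → 255
G: 45×2.0 = 90
B: 173×2.0 = 346 → clamp → 255
= RGB(255, 90, 255)


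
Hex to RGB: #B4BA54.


B4 → 180 (R)
BA → 186 (G)
54 → 84 (B)
= RGB(180, 186, 84)
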